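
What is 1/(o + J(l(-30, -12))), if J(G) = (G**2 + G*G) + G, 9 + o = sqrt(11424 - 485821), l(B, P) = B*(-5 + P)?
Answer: 520701/271130005798 - I*sqrt(474397)/271130005798 ≈ 1.9205e-6 - 2.5404e-9*I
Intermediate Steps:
o = -9 + I*sqrt(474397) (o = -9 + sqrt(11424 - 485821) = -9 + sqrt(-474397) = -9 + I*sqrt(474397) ≈ -9.0 + 688.76*I)
J(G) = G + 2*G**2 (J(G) = (G**2 + G**2) + G = 2*G**2 + G = G + 2*G**2)
1/(o + J(l(-30, -12))) = 1/((-9 + I*sqrt(474397)) + (-30*(-5 - 12))*(1 + 2*(-30*(-5 - 12)))) = 1/((-9 + I*sqrt(474397)) + (-30*(-17))*(1 + 2*(-30*(-17)))) = 1/((-9 + I*sqrt(474397)) + 510*(1 + 2*510)) = 1/((-9 + I*sqrt(474397)) + 510*(1 + 1020)) = 1/((-9 + I*sqrt(474397)) + 510*1021) = 1/((-9 + I*sqrt(474397)) + 520710) = 1/(520701 + I*sqrt(474397))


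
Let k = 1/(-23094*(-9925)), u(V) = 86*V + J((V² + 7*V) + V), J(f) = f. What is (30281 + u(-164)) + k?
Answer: 9571953199951/229207950 ≈ 41761.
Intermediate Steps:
u(V) = V² + 94*V (u(V) = 86*V + ((V² + 7*V) + V) = 86*V + (V² + 8*V) = V² + 94*V)
k = 1/229207950 (k = -1/23094*(-1/9925) = 1/229207950 ≈ 4.3629e-9)
(30281 + u(-164)) + k = (30281 - 164*(94 - 164)) + 1/229207950 = (30281 - 164*(-70)) + 1/229207950 = (30281 + 11480) + 1/229207950 = 41761 + 1/229207950 = 9571953199951/229207950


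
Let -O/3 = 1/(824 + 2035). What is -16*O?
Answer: 16/953 ≈ 0.016789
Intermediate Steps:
O = -1/953 (O = -3/(824 + 2035) = -3/2859 = -3*1/2859 = -1/953 ≈ -0.0010493)
-16*O = -16*(-1/953) = 16/953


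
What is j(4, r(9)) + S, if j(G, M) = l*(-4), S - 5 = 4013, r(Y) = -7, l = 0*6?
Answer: 4018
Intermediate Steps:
l = 0
S = 4018 (S = 5 + 4013 = 4018)
j(G, M) = 0 (j(G, M) = 0*(-4) = 0)
j(4, r(9)) + S = 0 + 4018 = 4018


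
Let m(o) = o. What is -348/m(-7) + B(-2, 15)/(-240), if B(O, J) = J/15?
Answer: 83513/1680 ≈ 49.710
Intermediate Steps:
B(O, J) = J/15 (B(O, J) = J*(1/15) = J/15)
-348/m(-7) + B(-2, 15)/(-240) = -348/(-7) + ((1/15)*15)/(-240) = -348*(-⅐) + 1*(-1/240) = 348/7 - 1/240 = 83513/1680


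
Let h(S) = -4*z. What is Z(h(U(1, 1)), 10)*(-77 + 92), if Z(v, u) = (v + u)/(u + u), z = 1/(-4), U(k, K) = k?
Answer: 33/4 ≈ 8.2500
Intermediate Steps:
z = -1/4 (z = 1*(-1/4) = -1/4 ≈ -0.25000)
h(S) = 1 (h(S) = -4*(-1/4) = 1)
Z(v, u) = (u + v)/(2*u) (Z(v, u) = (u + v)/((2*u)) = (u + v)*(1/(2*u)) = (u + v)/(2*u))
Z(h(U(1, 1)), 10)*(-77 + 92) = ((1/2)*(10 + 1)/10)*(-77 + 92) = ((1/2)*(1/10)*11)*15 = (11/20)*15 = 33/4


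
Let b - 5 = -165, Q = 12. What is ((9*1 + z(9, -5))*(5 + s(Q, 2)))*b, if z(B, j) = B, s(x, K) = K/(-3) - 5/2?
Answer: -5280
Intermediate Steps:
s(x, K) = -5/2 - K/3 (s(x, K) = K*(-1/3) - 5*1/2 = -K/3 - 5/2 = -5/2 - K/3)
b = -160 (b = 5 - 165 = -160)
((9*1 + z(9, -5))*(5 + s(Q, 2)))*b = ((9*1 + 9)*(5 + (-5/2 - 1/3*2)))*(-160) = ((9 + 9)*(5 + (-5/2 - 2/3)))*(-160) = (18*(5 - 19/6))*(-160) = (18*(11/6))*(-160) = 33*(-160) = -5280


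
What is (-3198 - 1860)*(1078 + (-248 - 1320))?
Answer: 2478420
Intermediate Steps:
(-3198 - 1860)*(1078 + (-248 - 1320)) = -5058*(1078 - 1568) = -5058*(-490) = 2478420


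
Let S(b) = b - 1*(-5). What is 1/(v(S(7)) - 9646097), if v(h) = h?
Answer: -1/9646085 ≈ -1.0367e-7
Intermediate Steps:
S(b) = 5 + b (S(b) = b + 5 = 5 + b)
1/(v(S(7)) - 9646097) = 1/((5 + 7) - 9646097) = 1/(12 - 9646097) = 1/(-9646085) = -1/9646085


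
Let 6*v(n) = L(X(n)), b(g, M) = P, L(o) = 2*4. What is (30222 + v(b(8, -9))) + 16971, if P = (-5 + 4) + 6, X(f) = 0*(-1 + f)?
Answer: 141583/3 ≈ 47194.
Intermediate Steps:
X(f) = 0
P = 5 (P = -1 + 6 = 5)
L(o) = 8
b(g, M) = 5
v(n) = 4/3 (v(n) = (⅙)*8 = 4/3)
(30222 + v(b(8, -9))) + 16971 = (30222 + 4/3) + 16971 = 90670/3 + 16971 = 141583/3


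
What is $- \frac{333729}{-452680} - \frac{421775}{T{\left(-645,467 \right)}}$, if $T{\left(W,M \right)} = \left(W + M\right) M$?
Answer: $\frac{109335331927}{18814738840} \approx 5.8111$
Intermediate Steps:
$T{\left(W,M \right)} = M \left(M + W\right)$ ($T{\left(W,M \right)} = \left(M + W\right) M = M \left(M + W\right)$)
$- \frac{333729}{-452680} - \frac{421775}{T{\left(-645,467 \right)}} = - \frac{333729}{-452680} - \frac{421775}{467 \left(467 - 645\right)} = \left(-333729\right) \left(- \frac{1}{452680}\right) - \frac{421775}{467 \left(-178\right)} = \frac{333729}{452680} - \frac{421775}{-83126} = \frac{333729}{452680} - - \frac{421775}{83126} = \frac{333729}{452680} + \frac{421775}{83126} = \frac{109335331927}{18814738840}$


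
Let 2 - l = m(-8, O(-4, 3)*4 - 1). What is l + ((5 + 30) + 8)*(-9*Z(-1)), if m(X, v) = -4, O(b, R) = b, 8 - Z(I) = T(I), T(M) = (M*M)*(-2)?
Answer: -3864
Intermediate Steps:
T(M) = -2*M**2 (T(M) = M**2*(-2) = -2*M**2)
Z(I) = 8 + 2*I**2 (Z(I) = 8 - (-2)*I**2 = 8 + 2*I**2)
l = 6 (l = 2 - 1*(-4) = 2 + 4 = 6)
l + ((5 + 30) + 8)*(-9*Z(-1)) = 6 + ((5 + 30) + 8)*(-9*(8 + 2*(-1)**2)) = 6 + (35 + 8)*(-9*(8 + 2*1)) = 6 + 43*(-9*(8 + 2)) = 6 + 43*(-9*10) = 6 + 43*(-90) = 6 - 3870 = -3864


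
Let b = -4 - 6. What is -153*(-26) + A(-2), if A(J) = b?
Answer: 3968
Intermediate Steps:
b = -10
A(J) = -10
-153*(-26) + A(-2) = -153*(-26) - 10 = 3978 - 10 = 3968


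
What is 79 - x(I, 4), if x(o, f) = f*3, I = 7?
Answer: 67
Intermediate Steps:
x(o, f) = 3*f
79 - x(I, 4) = 79 - 3*4 = 79 - 1*12 = 79 - 12 = 67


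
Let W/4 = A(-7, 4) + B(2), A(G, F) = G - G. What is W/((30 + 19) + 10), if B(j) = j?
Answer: 8/59 ≈ 0.13559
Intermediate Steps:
A(G, F) = 0
W = 8 (W = 4*(0 + 2) = 4*2 = 8)
W/((30 + 19) + 10) = 8/((30 + 19) + 10) = 8/(49 + 10) = 8/59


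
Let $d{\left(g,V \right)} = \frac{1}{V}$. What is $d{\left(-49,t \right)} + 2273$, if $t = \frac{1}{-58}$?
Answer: $2215$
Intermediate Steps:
$t = - \frac{1}{58} \approx -0.017241$
$d{\left(-49,t \right)} + 2273 = \frac{1}{- \frac{1}{58}} + 2273 = -58 + 2273 = 2215$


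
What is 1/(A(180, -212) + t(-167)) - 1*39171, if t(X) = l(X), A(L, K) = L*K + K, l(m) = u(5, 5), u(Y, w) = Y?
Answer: -1502873758/38367 ≈ -39171.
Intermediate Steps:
l(m) = 5
A(L, K) = K + K*L (A(L, K) = K*L + K = K + K*L)
t(X) = 5
1/(A(180, -212) + t(-167)) - 1*39171 = 1/(-212*(1 + 180) + 5) - 1*39171 = 1/(-212*181 + 5) - 39171 = 1/(-38372 + 5) - 39171 = 1/(-38367) - 39171 = -1/38367 - 39171 = -1502873758/38367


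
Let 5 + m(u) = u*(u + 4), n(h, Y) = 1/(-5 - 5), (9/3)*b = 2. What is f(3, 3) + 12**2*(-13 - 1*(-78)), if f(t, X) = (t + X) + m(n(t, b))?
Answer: 936061/100 ≈ 9360.6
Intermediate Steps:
b = 2/3 (b = (1/3)*2 = 2/3 ≈ 0.66667)
n(h, Y) = -1/10 (n(h, Y) = 1/(-10) = -1/10)
m(u) = -5 + u*(4 + u) (m(u) = -5 + u*(u + 4) = -5 + u*(4 + u))
f(t, X) = -539/100 + X + t (f(t, X) = (t + X) + (-5 + (-1/10)**2 + 4*(-1/10)) = (X + t) + (-5 + 1/100 - 2/5) = (X + t) - 539/100 = -539/100 + X + t)
f(3, 3) + 12**2*(-13 - 1*(-78)) = (-539/100 + 3 + 3) + 12**2*(-13 - 1*(-78)) = 61/100 + 144*(-13 + 78) = 61/100 + 144*65 = 61/100 + 9360 = 936061/100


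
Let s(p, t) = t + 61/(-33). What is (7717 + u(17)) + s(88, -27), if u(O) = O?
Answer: 254270/33 ≈ 7705.1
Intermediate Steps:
s(p, t) = -61/33 + t (s(p, t) = t + 61*(-1/33) = t - 61/33 = -61/33 + t)
(7717 + u(17)) + s(88, -27) = (7717 + 17) + (-61/33 - 27) = 7734 - 952/33 = 254270/33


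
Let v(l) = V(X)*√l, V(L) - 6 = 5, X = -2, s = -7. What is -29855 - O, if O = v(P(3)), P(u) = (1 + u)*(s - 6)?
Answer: -29855 - 22*I*√13 ≈ -29855.0 - 79.322*I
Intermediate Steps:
V(L) = 11 (V(L) = 6 + 5 = 11)
P(u) = -13 - 13*u (P(u) = (1 + u)*(-7 - 6) = (1 + u)*(-13) = -13 - 13*u)
v(l) = 11*√l
O = 22*I*√13 (O = 11*√(-13 - 13*3) = 11*√(-13 - 39) = 11*√(-52) = 11*(2*I*√13) = 22*I*√13 ≈ 79.322*I)
-29855 - O = -29855 - 22*I*√13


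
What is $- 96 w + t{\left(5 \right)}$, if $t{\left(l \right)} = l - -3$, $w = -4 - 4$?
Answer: $776$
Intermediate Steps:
$w = -8$ ($w = -4 - 4 = -8$)
$t{\left(l \right)} = 3 + l$ ($t{\left(l \right)} = l + 3 = 3 + l$)
$- 96 w + t{\left(5 \right)} = \left(-96\right) \left(-8\right) + \left(3 + 5\right) = 768 + 8 = 776$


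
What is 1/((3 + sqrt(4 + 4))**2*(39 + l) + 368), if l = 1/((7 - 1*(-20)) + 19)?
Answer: 2182378/1322895049 - 990840*sqrt(2)/1322895049 ≈ 0.00059046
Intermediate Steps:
l = 1/46 (l = 1/((7 + 20) + 19) = 1/(27 + 19) = 1/46 ≈ 0.021739)
1/((3 + sqrt(4 + 4))**2*(39 + l) + 368) = 1/((3 + sqrt(4 + 4))**2*(39 + 1/46) + 368) = 1/((3 + sqrt(8))**2*(1795/46) + 368) = 1/((3 + 2*sqrt(2))**2*(1795/46) + 368) = 1/(1795*(3 + 2*sqrt(2))**2/46 + 368) = 1/(368 + 1795*(3 + 2*sqrt(2))**2/46)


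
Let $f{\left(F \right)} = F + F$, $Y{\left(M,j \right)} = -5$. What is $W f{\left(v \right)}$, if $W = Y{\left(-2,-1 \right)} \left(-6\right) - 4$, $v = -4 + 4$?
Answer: $0$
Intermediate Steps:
$v = 0$
$W = 26$ ($W = \left(-5\right) \left(-6\right) - 4 = 30 - 4 = 26$)
$f{\left(F \right)} = 2 F$
$W f{\left(v \right)} = 26 \cdot 2 \cdot 0 = 26 \cdot 0 = 0$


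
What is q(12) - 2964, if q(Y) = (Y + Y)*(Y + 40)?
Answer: -1716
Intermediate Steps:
q(Y) = 2*Y*(40 + Y) (q(Y) = (2*Y)*(40 + Y) = 2*Y*(40 + Y))
q(12) - 2964 = 2*12*(40 + 12) - 2964 = 2*12*52 - 2964 = 1248 - 2964 = -1716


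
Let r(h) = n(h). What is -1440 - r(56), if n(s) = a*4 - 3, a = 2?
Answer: -1445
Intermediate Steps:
n(s) = 5 (n(s) = 2*4 - 3 = 8 - 3 = 5)
r(h) = 5
-1440 - r(56) = -1440 - 1*5 = -1440 - 5 = -1445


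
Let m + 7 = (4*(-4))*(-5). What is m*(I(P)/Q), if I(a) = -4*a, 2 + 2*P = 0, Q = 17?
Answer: 292/17 ≈ 17.176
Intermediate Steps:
P = -1 (P = -1 + (1/2)*0 = -1 + 0 = -1)
m = 73 (m = -7 + (4*(-4))*(-5) = -7 - 16*(-5) = -7 + 80 = 73)
m*(I(P)/Q) = 73*((-4*(-1))/17) = 73*((1/17)*4) = 73*(4/17) = 292/17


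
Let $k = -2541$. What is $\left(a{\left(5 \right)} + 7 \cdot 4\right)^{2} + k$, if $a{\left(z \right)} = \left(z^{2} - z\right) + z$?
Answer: $268$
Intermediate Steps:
$a{\left(z \right)} = z^{2}$
$\left(a{\left(5 \right)} + 7 \cdot 4\right)^{2} + k = \left(5^{2} + 7 \cdot 4\right)^{2} - 2541 = \left(25 + 28\right)^{2} - 2541 = 53^{2} - 2541 = 2809 - 2541 = 268$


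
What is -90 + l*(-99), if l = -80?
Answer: 7830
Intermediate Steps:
-90 + l*(-99) = -90 - 80*(-99) = -90 + 7920 = 7830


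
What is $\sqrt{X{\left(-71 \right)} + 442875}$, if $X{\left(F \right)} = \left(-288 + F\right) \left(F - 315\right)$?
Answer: $\sqrt{581449} \approx 762.53$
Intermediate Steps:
$X{\left(F \right)} = \left(-315 + F\right) \left(-288 + F\right)$ ($X{\left(F \right)} = \left(-288 + F\right) \left(-315 + F\right) = \left(-315 + F\right) \left(-288 + F\right)$)
$\sqrt{X{\left(-71 \right)} + 442875} = \sqrt{\left(90720 + \left(-71\right)^{2} - -42813\right) + 442875} = \sqrt{\left(90720 + 5041 + 42813\right) + 442875} = \sqrt{138574 + 442875} = \sqrt{581449}$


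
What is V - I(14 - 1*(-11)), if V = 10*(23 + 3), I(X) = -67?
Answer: 327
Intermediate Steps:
V = 260 (V = 10*26 = 260)
V - I(14 - 1*(-11)) = 260 - 1*(-67) = 260 + 67 = 327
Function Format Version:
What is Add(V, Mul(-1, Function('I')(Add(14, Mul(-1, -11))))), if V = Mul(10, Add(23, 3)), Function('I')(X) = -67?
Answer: 327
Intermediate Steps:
V = 260 (V = Mul(10, 26) = 260)
Add(V, Mul(-1, Function('I')(Add(14, Mul(-1, -11))))) = Add(260, Mul(-1, -67)) = Add(260, 67) = 327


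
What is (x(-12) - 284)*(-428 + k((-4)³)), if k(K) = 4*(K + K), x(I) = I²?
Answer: 131600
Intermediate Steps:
k(K) = 8*K (k(K) = 4*(2*K) = 8*K)
(x(-12) - 284)*(-428 + k((-4)³)) = ((-12)² - 284)*(-428 + 8*(-4)³) = (144 - 284)*(-428 + 8*(-64)) = -140*(-428 - 512) = -140*(-940) = 131600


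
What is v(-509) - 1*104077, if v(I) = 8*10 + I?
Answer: -104506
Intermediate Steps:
v(I) = 80 + I
v(-509) - 1*104077 = (80 - 509) - 1*104077 = -429 - 104077 = -104506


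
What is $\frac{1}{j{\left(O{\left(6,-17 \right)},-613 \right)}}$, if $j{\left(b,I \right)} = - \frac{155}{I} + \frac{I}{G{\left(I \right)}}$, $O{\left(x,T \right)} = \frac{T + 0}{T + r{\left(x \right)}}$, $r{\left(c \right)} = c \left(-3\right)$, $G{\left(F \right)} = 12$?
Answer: $- \frac{7356}{373909} \approx -0.019673$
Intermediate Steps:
$r{\left(c \right)} = - 3 c$
$O{\left(x,T \right)} = \frac{T}{T - 3 x}$ ($O{\left(x,T \right)} = \frac{T + 0}{T - 3 x} = \frac{T}{T - 3 x}$)
$j{\left(b,I \right)} = - \frac{155}{I} + \frac{I}{12}$
$\frac{1}{j{\left(O{\left(6,-17 \right)},-613 \right)}} = \frac{1}{- \frac{155}{-613} + \frac{1}{12} \left(-613\right)} = \frac{1}{\left(-155\right) \left(- \frac{1}{613}\right) - \frac{613}{12}} = \frac{1}{\frac{155}{613} - \frac{613}{12}} = \frac{1}{- \frac{373909}{7356}} = - \frac{7356}{373909}$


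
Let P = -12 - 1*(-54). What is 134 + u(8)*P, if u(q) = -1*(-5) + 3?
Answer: 470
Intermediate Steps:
u(q) = 8 (u(q) = 5 + 3 = 8)
P = 42 (P = -12 + 54 = 42)
134 + u(8)*P = 134 + 8*42 = 134 + 336 = 470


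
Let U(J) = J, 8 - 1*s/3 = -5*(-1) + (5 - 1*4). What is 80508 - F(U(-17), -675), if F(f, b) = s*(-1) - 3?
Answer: 80517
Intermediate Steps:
s = 6 (s = 24 - 3*(-5*(-1) + (5 - 1*4)) = 24 - 3*(5 + (5 - 4)) = 24 - 3*(5 + 1) = 24 - 3*6 = 24 - 18 = 6)
F(f, b) = -9 (F(f, b) = 6*(-1) - 3 = -6 - 3 = -9)
80508 - F(U(-17), -675) = 80508 - 1*(-9) = 80508 + 9 = 80517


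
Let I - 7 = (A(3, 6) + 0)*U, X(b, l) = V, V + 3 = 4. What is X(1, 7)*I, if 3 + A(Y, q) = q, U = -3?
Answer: -2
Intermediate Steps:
A(Y, q) = -3 + q
V = 1 (V = -3 + 4 = 1)
X(b, l) = 1
I = -2 (I = 7 + ((-3 + 6) + 0)*(-3) = 7 + (3 + 0)*(-3) = 7 + 3*(-3) = 7 - 9 = -2)
X(1, 7)*I = 1*(-2) = -2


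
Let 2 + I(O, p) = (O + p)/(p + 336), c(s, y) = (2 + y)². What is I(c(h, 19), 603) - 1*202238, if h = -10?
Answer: -63300772/313 ≈ -2.0224e+5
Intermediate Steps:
I(O, p) = -2 + (O + p)/(336 + p) (I(O, p) = -2 + (O + p)/(p + 336) = -2 + (O + p)/(336 + p))
I(c(h, 19), 603) - 1*202238 = (-672 + (2 + 19)² - 1*603)/(336 + 603) - 1*202238 = (-672 + 21² - 603)/939 - 202238 = (-672 + 441 - 603)/939 - 202238 = (1/939)*(-834) - 202238 = -278/313 - 202238 = -63300772/313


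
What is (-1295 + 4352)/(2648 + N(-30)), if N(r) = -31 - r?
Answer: 3057/2647 ≈ 1.1549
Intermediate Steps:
(-1295 + 4352)/(2648 + N(-30)) = (-1295 + 4352)/(2648 + (-31 - 1*(-30))) = 3057/(2648 + (-31 + 30)) = 3057/(2648 - 1) = 3057/2647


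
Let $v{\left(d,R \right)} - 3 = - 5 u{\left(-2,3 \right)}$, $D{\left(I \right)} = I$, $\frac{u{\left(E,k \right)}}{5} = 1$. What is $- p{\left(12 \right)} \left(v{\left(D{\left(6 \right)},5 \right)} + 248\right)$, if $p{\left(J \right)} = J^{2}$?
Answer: $-32544$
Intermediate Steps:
$u{\left(E,k \right)} = 5$ ($u{\left(E,k \right)} = 5 \cdot 1 = 5$)
$v{\left(d,R \right)} = -22$ ($v{\left(d,R \right)} = 3 - 25 = -22$)
$- p{\left(12 \right)} \left(v{\left(D{\left(6 \right)},5 \right)} + 248\right) = - 12^{2} \left(-22 + 248\right) = \left(-1\right) 144 \cdot 226 = \left(-144\right) 226 = -32544$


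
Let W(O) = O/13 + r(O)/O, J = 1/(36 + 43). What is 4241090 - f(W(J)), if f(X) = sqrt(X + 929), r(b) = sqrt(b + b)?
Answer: 4241090 - sqrt(979844268 + 1054729*sqrt(158))/1027 ≈ 4.2411e+6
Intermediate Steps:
J = 1/79 ≈ 0.012658
r(b) = sqrt(2)*sqrt(b) (r(b) = sqrt(2*b) = sqrt(2)*sqrt(b))
W(O) = O/13 + sqrt(2)/sqrt(O) (W(O) = O/13 + (sqrt(2)*sqrt(O))/O = O*(1/13) + sqrt(2)/sqrt(O) = O/13 + sqrt(2)/sqrt(O))
f(X) = sqrt(929 + X)
4241090 - f(W(J)) = 4241090 - sqrt(929 + ((1/13)*(1/79) + sqrt(2)/1/sqrt(79))) = 4241090 - sqrt(929 + (1/1027 + sqrt(2)*sqrt(79))) = 4241090 - sqrt(929 + (1/1027 + sqrt(158))) = 4241090 - sqrt(954084/1027 + sqrt(158))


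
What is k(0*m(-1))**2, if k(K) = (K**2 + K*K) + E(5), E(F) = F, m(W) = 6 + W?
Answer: 25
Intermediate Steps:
k(K) = 5 + 2*K**2 (k(K) = (K**2 + K*K) + 5 = (K**2 + K**2) + 5 = 2*K**2 + 5 = 5 + 2*K**2)
k(0*m(-1))**2 = (5 + 2*(0*(6 - 1))**2)**2 = (5 + 2*(0*5)**2)**2 = (5 + 2*0**2)**2 = (5 + 2*0)**2 = (5 + 0)**2 = 5**2 = 25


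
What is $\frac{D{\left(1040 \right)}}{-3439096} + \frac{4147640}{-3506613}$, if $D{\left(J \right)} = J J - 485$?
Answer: $- \frac{18055184046935}{12059578741848} \approx -1.4972$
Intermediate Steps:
$D{\left(J \right)} = -485 + J^{2}$ ($D{\left(J \right)} = J^{2} - 485 = -485 + J^{2}$)
$\frac{D{\left(1040 \right)}}{-3439096} + \frac{4147640}{-3506613} = \frac{-485 + 1040^{2}}{-3439096} + \frac{4147640}{-3506613} = \left(-485 + 1081600\right) \left(- \frac{1}{3439096}\right) + 4147640 \left(- \frac{1}{3506613}\right) = 1081115 \left(- \frac{1}{3439096}\right) - \frac{4147640}{3506613} = - \frac{1081115}{3439096} - \frac{4147640}{3506613} = - \frac{18055184046935}{12059578741848}$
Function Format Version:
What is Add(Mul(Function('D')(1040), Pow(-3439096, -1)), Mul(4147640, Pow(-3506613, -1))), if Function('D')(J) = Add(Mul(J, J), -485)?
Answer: Rational(-18055184046935, 12059578741848) ≈ -1.4972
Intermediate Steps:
Function('D')(J) = Add(-485, Pow(J, 2)) (Function('D')(J) = Add(Pow(J, 2), -485) = Add(-485, Pow(J, 2)))
Add(Mul(Function('D')(1040), Pow(-3439096, -1)), Mul(4147640, Pow(-3506613, -1))) = Add(Mul(Add(-485, Pow(1040, 2)), Pow(-3439096, -1)), Mul(4147640, Pow(-3506613, -1))) = Add(Mul(Add(-485, 1081600), Rational(-1, 3439096)), Mul(4147640, Rational(-1, 3506613))) = Add(Mul(1081115, Rational(-1, 3439096)), Rational(-4147640, 3506613)) = Add(Rational(-1081115, 3439096), Rational(-4147640, 3506613)) = Rational(-18055184046935, 12059578741848)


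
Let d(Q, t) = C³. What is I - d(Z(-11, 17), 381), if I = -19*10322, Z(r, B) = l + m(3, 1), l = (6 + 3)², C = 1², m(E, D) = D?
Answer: -196119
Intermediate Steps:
C = 1
l = 81 (l = 9² = 81)
Z(r, B) = 82 (Z(r, B) = 81 + 1 = 82)
d(Q, t) = 1 (d(Q, t) = 1³ = 1)
I = -196118
I - d(Z(-11, 17), 381) = -196118 - 1*1 = -196118 - 1 = -196119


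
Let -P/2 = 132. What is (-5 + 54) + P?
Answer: -215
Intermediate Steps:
P = -264 (P = -2*132 = -264)
(-5 + 54) + P = (-5 + 54) - 264 = 49 - 264 = -215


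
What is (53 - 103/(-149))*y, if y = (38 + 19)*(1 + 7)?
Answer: 3648000/149 ≈ 24483.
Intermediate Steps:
y = 456 (y = 57*8 = 456)
(53 - 103/(-149))*y = (53 - 103/(-149))*456 = (53 - 103*(-1/149))*456 = (53 + 103/149)*456 = (8000/149)*456 = 3648000/149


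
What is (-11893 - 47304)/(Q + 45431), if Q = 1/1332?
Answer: -78850404/60514093 ≈ -1.3030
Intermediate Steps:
Q = 1/1332 ≈ 0.00075075
(-11893 - 47304)/(Q + 45431) = (-11893 - 47304)/(1/1332 + 45431) = -59197/60514093/1332 = -59197*1332/60514093 = -78850404/60514093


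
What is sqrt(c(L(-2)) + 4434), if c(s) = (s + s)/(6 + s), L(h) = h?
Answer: sqrt(4433) ≈ 66.581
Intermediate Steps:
c(s) = 2*s/(6 + s) (c(s) = (2*s)/(6 + s) = 2*s/(6 + s))
sqrt(c(L(-2)) + 4434) = sqrt(2*(-2)/(6 - 2) + 4434) = sqrt(2*(-2)/4 + 4434) = sqrt(2*(-2)*(1/4) + 4434) = sqrt(-1 + 4434) = sqrt(4433)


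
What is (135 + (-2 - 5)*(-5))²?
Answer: 28900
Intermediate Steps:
(135 + (-2 - 5)*(-5))² = (135 - 7*(-5))² = (135 + 35)² = 170² = 28900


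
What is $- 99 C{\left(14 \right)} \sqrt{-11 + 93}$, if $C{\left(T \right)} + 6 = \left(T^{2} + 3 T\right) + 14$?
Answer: $- 24354 \sqrt{82} \approx -2.2053 \cdot 10^{5}$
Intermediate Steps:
$C{\left(T \right)} = 8 + T^{2} + 3 T$ ($C{\left(T \right)} = -6 + \left(\left(T^{2} + 3 T\right) + 14\right) = -6 + \left(14 + T^{2} + 3 T\right) = 8 + T^{2} + 3 T$)
$- 99 C{\left(14 \right)} \sqrt{-11 + 93} = - 99 \left(8 + 14^{2} + 3 \cdot 14\right) \sqrt{-11 + 93} = - 99 \left(8 + 196 + 42\right) \sqrt{82} = \left(-99\right) 246 \sqrt{82} = - 24354 \sqrt{82}$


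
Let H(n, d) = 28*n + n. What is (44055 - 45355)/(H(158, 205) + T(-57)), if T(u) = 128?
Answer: -130/471 ≈ -0.27601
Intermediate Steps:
H(n, d) = 29*n
(44055 - 45355)/(H(158, 205) + T(-57)) = (44055 - 45355)/(29*158 + 128) = -1300/(4582 + 128) = -1300/4710 = -1300*1/4710 = -130/471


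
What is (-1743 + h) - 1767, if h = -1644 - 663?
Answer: -5817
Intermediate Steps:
h = -2307
(-1743 + h) - 1767 = (-1743 - 2307) - 1767 = -4050 - 1767 = -5817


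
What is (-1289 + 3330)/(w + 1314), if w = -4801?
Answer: -2041/3487 ≈ -0.58532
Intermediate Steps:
(-1289 + 3330)/(w + 1314) = (-1289 + 3330)/(-4801 + 1314) = 2041/(-3487) = 2041*(-1/3487) = -2041/3487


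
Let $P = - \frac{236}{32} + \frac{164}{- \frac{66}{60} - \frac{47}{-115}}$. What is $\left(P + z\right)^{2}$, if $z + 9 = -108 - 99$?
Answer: $\frac{343270607449}{1617984} \approx 2.1216 \cdot 10^{5}$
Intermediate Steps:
$z = -216$ ($z = -9 - 207 = -216$)
$P = - \frac{311141}{1272}$ ($P = \left(-236\right) \frac{1}{32} + \frac{164}{\left(-66\right) \frac{1}{60} - - \frac{47}{115}} = - \frac{59}{8} + \frac{164}{- \frac{11}{10} + \frac{47}{115}} = - \frac{59}{8} + \frac{164}{- \frac{159}{230}} = - \frac{59}{8} + 164 \left(- \frac{230}{159}\right) = - \frac{59}{8} - \frac{37720}{159} = - \frac{311141}{1272} \approx -244.61$)
$\left(P + z\right)^{2} = \left(- \frac{311141}{1272} - 216\right)^{2} = \left(- \frac{585893}{1272}\right)^{2} = \frac{343270607449}{1617984}$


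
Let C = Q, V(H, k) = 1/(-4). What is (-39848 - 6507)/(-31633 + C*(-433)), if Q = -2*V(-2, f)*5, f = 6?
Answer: 92710/65431 ≈ 1.4169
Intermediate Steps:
V(H, k) = -¼
Q = 5/2 (Q = -2*(-¼)*5 = (½)*5 = 5/2 ≈ 2.5000)
C = 5/2 ≈ 2.5000
(-39848 - 6507)/(-31633 + C*(-433)) = (-39848 - 6507)/(-31633 + (5/2)*(-433)) = -46355/(-31633 - 2165/2) = -46355/(-65431/2) = -46355*(-2/65431) = 92710/65431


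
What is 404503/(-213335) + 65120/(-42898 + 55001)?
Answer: 8996675391/2581993505 ≈ 3.4844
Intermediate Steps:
404503/(-213335) + 65120/(-42898 + 55001) = 404503*(-1/213335) + 65120/12103 = -404503/213335 + 65120*(1/12103) = -404503/213335 + 65120/12103 = 8996675391/2581993505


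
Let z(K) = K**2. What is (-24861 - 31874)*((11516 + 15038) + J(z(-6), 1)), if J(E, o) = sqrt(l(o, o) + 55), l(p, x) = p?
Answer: -1506541190 - 113470*sqrt(14) ≈ -1.5070e+9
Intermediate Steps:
J(E, o) = sqrt(55 + o) (J(E, o) = sqrt(o + 55) = sqrt(55 + o))
(-24861 - 31874)*((11516 + 15038) + J(z(-6), 1)) = (-24861 - 31874)*((11516 + 15038) + sqrt(55 + 1)) = -56735*(26554 + sqrt(56)) = -56735*(26554 + 2*sqrt(14)) = -1506541190 - 113470*sqrt(14)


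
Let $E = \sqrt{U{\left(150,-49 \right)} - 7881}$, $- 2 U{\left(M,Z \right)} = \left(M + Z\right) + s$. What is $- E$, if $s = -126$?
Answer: $- \frac{i \sqrt{31474}}{2} \approx - 88.705 i$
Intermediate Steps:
$U{\left(M,Z \right)} = 63 - \frac{M}{2} - \frac{Z}{2}$ ($U{\left(M,Z \right)} = - \frac{\left(M + Z\right) - 126}{2} = - \frac{-126 + M + Z}{2} = 63 - \frac{M}{2} - \frac{Z}{2}$)
$E = \frac{i \sqrt{31474}}{2}$ ($E = \sqrt{\left(63 - 75 - - \frac{49}{2}\right) - 7881} = \sqrt{\left(63 - 75 + \frac{49}{2}\right) - 7881} = \sqrt{\frac{25}{2} - 7881} = \sqrt{- \frac{15737}{2}} = \frac{i \sqrt{31474}}{2} \approx 88.705 i$)
$- E = - \frac{i \sqrt{31474}}{2}$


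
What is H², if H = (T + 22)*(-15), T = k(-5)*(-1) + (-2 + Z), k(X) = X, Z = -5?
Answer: 90000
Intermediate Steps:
T = -2 (T = -5*(-1) + (-2 - 5) = 5 - 7 = -2)
H = -300 (H = (-2 + 22)*(-15) = 20*(-15) = -300)
H² = (-300)² = 90000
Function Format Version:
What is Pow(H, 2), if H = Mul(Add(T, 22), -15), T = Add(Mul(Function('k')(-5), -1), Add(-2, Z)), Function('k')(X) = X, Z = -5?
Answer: 90000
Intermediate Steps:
T = -2 (T = Add(Mul(-5, -1), Add(-2, -5)) = Add(5, -7) = -2)
H = -300 (H = Mul(Add(-2, 22), -15) = Mul(20, -15) = -300)
Pow(H, 2) = Pow(-300, 2) = 90000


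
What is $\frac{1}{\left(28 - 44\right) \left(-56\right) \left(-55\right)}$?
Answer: $- \frac{1}{49280} \approx -2.0292 \cdot 10^{-5}$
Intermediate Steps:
$\frac{1}{\left(28 - 44\right) \left(-56\right) \left(-55\right)} = \frac{1}{\left(-16\right) \left(-56\right) \left(-55\right)} = \frac{1}{896 \left(-55\right)} = \frac{1}{-49280} = - \frac{1}{49280}$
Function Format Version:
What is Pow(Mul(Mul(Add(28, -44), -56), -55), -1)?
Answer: Rational(-1, 49280) ≈ -2.0292e-5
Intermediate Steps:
Pow(Mul(Mul(Add(28, -44), -56), -55), -1) = Pow(Mul(Mul(-16, -56), -55), -1) = Pow(Mul(896, -55), -1) = Pow(-49280, -1) = Rational(-1, 49280)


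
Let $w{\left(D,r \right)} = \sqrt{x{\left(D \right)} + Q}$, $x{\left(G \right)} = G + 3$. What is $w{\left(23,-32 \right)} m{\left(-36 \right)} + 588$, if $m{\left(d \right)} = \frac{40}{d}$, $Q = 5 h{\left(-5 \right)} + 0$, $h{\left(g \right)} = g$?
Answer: $\frac{5282}{9} \approx 586.89$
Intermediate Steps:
$x{\left(G \right)} = 3 + G$
$Q = -25$ ($Q = 5 \left(-5\right) + 0 = -25 + 0 = -25$)
$w{\left(D,r \right)} = \sqrt{-22 + D}$ ($w{\left(D,r \right)} = \sqrt{\left(3 + D\right) - 25} = \sqrt{-22 + D}$)
$w{\left(23,-32 \right)} m{\left(-36 \right)} + 588 = \sqrt{-22 + 23} \frac{40}{-36} + 588 = \sqrt{1} \cdot 40 \left(- \frac{1}{36}\right) + 588 = 1 \left(- \frac{10}{9}\right) + 588 = - \frac{10}{9} + 588 = \frac{5282}{9}$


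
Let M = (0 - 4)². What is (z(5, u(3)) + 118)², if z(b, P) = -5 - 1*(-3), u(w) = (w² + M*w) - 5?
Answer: 13456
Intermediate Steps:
M = 16 (M = (-4)² = 16)
u(w) = -5 + w² + 16*w (u(w) = (w² + 16*w) - 5 = -5 + w² + 16*w)
z(b, P) = -2 (z(b, P) = -5 + 3 = -2)
(z(5, u(3)) + 118)² = (-2 + 118)² = 116² = 13456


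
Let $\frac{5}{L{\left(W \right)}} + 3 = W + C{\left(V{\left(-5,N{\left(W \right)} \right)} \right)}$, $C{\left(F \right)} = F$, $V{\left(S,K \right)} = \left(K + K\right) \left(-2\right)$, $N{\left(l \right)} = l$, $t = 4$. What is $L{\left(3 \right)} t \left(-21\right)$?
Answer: $35$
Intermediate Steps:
$V{\left(S,K \right)} = - 4 K$ ($V{\left(S,K \right)} = 2 K \left(-2\right) = - 4 K$)
$L{\left(W \right)} = \frac{5}{-3 - 3 W}$ ($L{\left(W \right)} = \frac{5}{-3 + \left(W - 4 W\right)} = \frac{5}{-3 - 3 W}$)
$L{\left(3 \right)} t \left(-21\right) = - \frac{5}{3 + 3 \cdot 3} \cdot 4 \left(-21\right) = - \frac{5}{3 + 9} \cdot 4 \left(-21\right) = - \frac{5}{12} \cdot 4 \left(-21\right) = \left(-5\right) \frac{1}{12} \cdot 4 \left(-21\right) = \left(- \frac{5}{12}\right) 4 \left(-21\right) = \left(- \frac{5}{3}\right) \left(-21\right) = 35$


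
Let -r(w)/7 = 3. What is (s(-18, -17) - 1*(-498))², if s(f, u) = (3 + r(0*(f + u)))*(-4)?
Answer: 324900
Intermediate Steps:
r(w) = -21 (r(w) = -7*3 = -21)
s(f, u) = 72 (s(f, u) = (3 - 21)*(-4) = -18*(-4) = 72)
(s(-18, -17) - 1*(-498))² = (72 - 1*(-498))² = (72 + 498)² = 570² = 324900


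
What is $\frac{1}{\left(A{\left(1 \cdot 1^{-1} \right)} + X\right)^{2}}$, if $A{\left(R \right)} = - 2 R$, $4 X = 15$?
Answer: $\frac{16}{49} \approx 0.32653$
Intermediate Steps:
$X = \frac{15}{4}$ ($X = \frac{1}{4} \cdot 15 = \frac{15}{4} \approx 3.75$)
$\frac{1}{\left(A{\left(1 \cdot 1^{-1} \right)} + X\right)^{2}} = \frac{1}{\left(- 2 \cdot 1 \cdot 1^{-1} + \frac{15}{4}\right)^{2}} = \frac{1}{\left(- 2 \cdot 1 \cdot 1 + \frac{15}{4}\right)^{2}} = \frac{1}{\left(\left(-2\right) 1 + \frac{15}{4}\right)^{2}} = \frac{1}{\left(-2 + \frac{15}{4}\right)^{2}} = \frac{1}{\left(\frac{7}{4}\right)^{2}} = \frac{1}{\frac{49}{16}} = \frac{16}{49}$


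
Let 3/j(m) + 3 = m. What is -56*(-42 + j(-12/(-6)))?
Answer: 2520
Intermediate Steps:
j(m) = 3/(-3 + m)
-56*(-42 + j(-12/(-6))) = -56*(-42 + 3/(-3 - 12/(-6))) = -56*(-42 + 3/(-3 - 12*(-1/6))) = -56*(-42 + 3/(-3 + 2)) = -56*(-42 + 3/(-1)) = -56*(-42 + 3*(-1)) = -56*(-42 - 3) = -56*(-45) = 2520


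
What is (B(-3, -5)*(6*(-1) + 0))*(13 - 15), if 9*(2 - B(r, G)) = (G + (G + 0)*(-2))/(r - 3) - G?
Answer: 166/9 ≈ 18.444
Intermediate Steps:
B(r, G) = 2 + G/9 + G/(9*(-3 + r)) (B(r, G) = 2 - ((G + (G + 0)*(-2))/(r - 3) - G)/9 = 2 - ((G + G*(-2))/(-3 + r) - G)/9 = 2 - ((G - 2*G)/(-3 + r) - G)/9 = 2 - ((-G)/(-3 + r) - G)/9 = 2 - (-G/(-3 + r) - G)/9 = 2 - (-G - G/(-3 + r))/9 = 2 + (G/9 + G/(9*(-3 + r))) = 2 + G/9 + G/(9*(-3 + r)))
(B(-3, -5)*(6*(-1) + 0))*(13 - 15) = (((-54 - 2*(-5) + 18*(-3) - 5*(-3))/(9*(-3 - 3)))*(6*(-1) + 0))*(13 - 15) = (((⅑)*(-54 + 10 - 54 + 15)/(-6))*(-6 + 0))*(-2) = (((⅑)*(-⅙)*(-83))*(-6))*(-2) = ((83/54)*(-6))*(-2) = -83/9*(-2) = 166/9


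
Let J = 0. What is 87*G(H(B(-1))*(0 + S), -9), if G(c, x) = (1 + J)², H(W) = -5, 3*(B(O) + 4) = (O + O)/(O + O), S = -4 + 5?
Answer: 87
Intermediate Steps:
S = 1
B(O) = -11/3 (B(O) = -4 + ((O + O)/(O + O))/3 = -4 + ((2*O)/((2*O)))/3 = -4 + ((2*O)*(1/(2*O)))/3 = -4 + (⅓)*1 = -4 + ⅓ = -11/3)
G(c, x) = 1 (G(c, x) = (1 + 0)² = 1² = 1)
87*G(H(B(-1))*(0 + S), -9) = 87*1 = 87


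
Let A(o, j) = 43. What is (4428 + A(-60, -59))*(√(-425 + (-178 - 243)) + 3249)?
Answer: 14526279 + 13413*I*√94 ≈ 1.4526e+7 + 1.3004e+5*I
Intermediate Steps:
(4428 + A(-60, -59))*(√(-425 + (-178 - 243)) + 3249) = (4428 + 43)*(√(-425 + (-178 - 243)) + 3249) = 4471*(√(-425 - 421) + 3249) = 4471*(√(-846) + 3249) = 4471*(3*I*√94 + 3249) = 4471*(3249 + 3*I*√94) = 14526279 + 13413*I*√94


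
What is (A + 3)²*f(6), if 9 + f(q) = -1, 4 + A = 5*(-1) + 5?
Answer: -10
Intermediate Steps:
A = -4 (A = -4 + (5*(-1) + 5) = -4 + (-5 + 5) = -4 + 0 = -4)
f(q) = -10 (f(q) = -9 - 1 = -10)
(A + 3)²*f(6) = (-4 + 3)²*(-10) = (-1)²*(-10) = 1*(-10) = -10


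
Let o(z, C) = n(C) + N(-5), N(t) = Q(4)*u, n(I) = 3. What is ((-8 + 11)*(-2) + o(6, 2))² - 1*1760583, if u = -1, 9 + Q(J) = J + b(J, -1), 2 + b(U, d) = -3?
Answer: -1760534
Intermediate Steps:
b(U, d) = -5 (b(U, d) = -2 - 3 = -5)
Q(J) = -14 + J (Q(J) = -9 + (J - 5) = -9 + (-5 + J) = -14 + J)
N(t) = 10 (N(t) = (-14 + 4)*(-1) = -10*(-1) = 10)
o(z, C) = 13 (o(z, C) = 3 + 10 = 13)
((-8 + 11)*(-2) + o(6, 2))² - 1*1760583 = ((-8 + 11)*(-2) + 13)² - 1*1760583 = (3*(-2) + 13)² - 1760583 = (-6 + 13)² - 1760583 = 7² - 1760583 = 49 - 1760583 = -1760534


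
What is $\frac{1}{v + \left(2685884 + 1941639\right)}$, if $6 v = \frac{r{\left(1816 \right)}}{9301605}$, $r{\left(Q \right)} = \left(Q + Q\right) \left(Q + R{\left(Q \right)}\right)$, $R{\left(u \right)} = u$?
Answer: $\frac{27904815}{129130179818957} \approx 2.161 \cdot 10^{-7}$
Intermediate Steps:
$r{\left(Q \right)} = 4 Q^{2}$ ($r{\left(Q \right)} = \left(Q + Q\right) \left(Q + Q\right) = 2 Q 2 Q = 4 Q^{2}$)
$v = \frac{6595712}{27904815}$ ($v = \frac{4 \cdot 1816^{2} \cdot \frac{1}{9301605}}{6} = \frac{4 \cdot 3297856 \cdot \frac{1}{9301605}}{6} = \frac{13191424 \cdot \frac{1}{9301605}}{6} = \frac{1}{6} \cdot \frac{13191424}{9301605} = \frac{6595712}{27904815} \approx 0.23636$)
$\frac{1}{v + \left(2685884 + 1941639\right)} = \frac{1}{\frac{6595712}{27904815} + \left(2685884 + 1941639\right)} = \frac{1}{\frac{6595712}{27904815} + 4627523} = \frac{1}{\frac{129130179818957}{27904815}} = \frac{27904815}{129130179818957}$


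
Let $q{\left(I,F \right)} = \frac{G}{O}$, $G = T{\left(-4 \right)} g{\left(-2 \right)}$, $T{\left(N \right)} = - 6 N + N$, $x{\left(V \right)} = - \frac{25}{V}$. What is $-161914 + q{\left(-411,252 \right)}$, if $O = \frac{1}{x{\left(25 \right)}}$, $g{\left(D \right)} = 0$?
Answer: $-161914$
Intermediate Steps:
$T{\left(N \right)} = - 5 N$
$O = -1$ ($O = \frac{1}{\left(-25\right) \frac{1}{25}} = \frac{1}{-1} = -1$)
$G = 0$ ($G = \left(-5\right) \left(-4\right) 0 = 20 \cdot 0 = 0$)
$q{\left(I,F \right)} = 0$ ($q{\left(I,F \right)} = \frac{0}{-1} = 0 \left(-1\right) = 0$)
$-161914 + q{\left(-411,252 \right)} = -161914 + 0 = -161914$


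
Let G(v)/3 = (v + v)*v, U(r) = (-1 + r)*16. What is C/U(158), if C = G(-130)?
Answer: 12675/314 ≈ 40.366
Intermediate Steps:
U(r) = -16 + 16*r
G(v) = 6*v² (G(v) = 3*((v + v)*v) = 3*((2*v)*v) = 3*(2*v²) = 6*v²)
C = 101400 (C = 6*(-130)² = 6*16900 = 101400)
C/U(158) = 101400/(-16 + 16*158) = 101400/(-16 + 2528) = 101400/2512 = 101400*(1/2512) = 12675/314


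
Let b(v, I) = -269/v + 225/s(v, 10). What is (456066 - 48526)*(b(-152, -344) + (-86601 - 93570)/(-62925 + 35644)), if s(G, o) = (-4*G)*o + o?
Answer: 103052169569065/30063662 ≈ 3.4278e+6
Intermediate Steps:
s(G, o) = o - 4*G*o (s(G, o) = -4*G*o + o = o - 4*G*o)
b(v, I) = -269/v + 225/(10 - 40*v) (b(v, I) = -269/v + 225/((10*(1 - 4*v))) = -269/v + 225/(10 - 40*v))
(456066 - 48526)*(b(-152, -344) + (-86601 - 93570)/(-62925 + 35644)) = (456066 - 48526)*((½)*(538 - 2197*(-152))/(-152*(-1 + 4*(-152))) + (-86601 - 93570)/(-62925 + 35644)) = 407540*((½)*(-1/152)*(538 + 333944)/(-1 - 608) - 180171/(-27281)) = 407540*((½)*(-1/152)*334482/(-609) - 180171*(-1/27281)) = 407540*((½)*(-1/152)*(-1/609)*334482 + 180171/27281) = 407540*(55747/30856 + 180171/27281) = 407540*(7080190283/841782536) = 103052169569065/30063662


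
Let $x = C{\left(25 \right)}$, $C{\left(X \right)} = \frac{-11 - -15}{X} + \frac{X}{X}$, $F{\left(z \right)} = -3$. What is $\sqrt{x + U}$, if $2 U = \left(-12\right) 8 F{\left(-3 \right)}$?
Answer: $\frac{\sqrt{3629}}{5} \approx 12.048$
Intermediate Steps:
$C{\left(X \right)} = 1 + \frac{4}{X}$ ($C{\left(X \right)} = \frac{-11 + 15}{X} + 1 = \frac{4}{X} + 1 = 1 + \frac{4}{X}$)
$x = \frac{29}{25}$ ($x = \frac{4 + 25}{25} = \frac{1}{25} \cdot 29 = \frac{29}{25} \approx 1.16$)
$U = 144$ ($U = \frac{\left(-12\right) 8 \left(-3\right)}{2} = \frac{\left(-96\right) \left(-3\right)}{2} = \frac{1}{2} \cdot 288 = 144$)
$\sqrt{x + U} = \sqrt{\frac{29}{25} + 144} = \sqrt{\frac{3629}{25}} = \frac{\sqrt{3629}}{5}$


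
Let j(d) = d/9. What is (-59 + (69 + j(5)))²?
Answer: 9025/81 ≈ 111.42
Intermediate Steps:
j(d) = d/9 (j(d) = d*(⅑) = d/9)
(-59 + (69 + j(5)))² = (-59 + (69 + (⅑)*5))² = (-59 + (69 + 5/9))² = (-59 + 626/9)² = (95/9)² = 9025/81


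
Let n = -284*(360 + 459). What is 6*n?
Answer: -1395576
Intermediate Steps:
n = -232596 (n = -284*819 = -232596)
6*n = 6*(-232596) = -1395576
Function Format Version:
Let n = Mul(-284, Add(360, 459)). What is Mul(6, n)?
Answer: -1395576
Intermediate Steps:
n = -232596 (n = Mul(-284, 819) = -232596)
Mul(6, n) = Mul(6, -232596) = -1395576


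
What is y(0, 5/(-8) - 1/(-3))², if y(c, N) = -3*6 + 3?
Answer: 225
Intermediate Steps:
y(c, N) = -15 (y(c, N) = -18 + 3 = -15)
y(0, 5/(-8) - 1/(-3))² = (-15)² = 225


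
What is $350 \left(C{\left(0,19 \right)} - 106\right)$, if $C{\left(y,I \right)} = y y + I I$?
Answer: $89250$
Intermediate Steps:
$C{\left(y,I \right)} = I^{2} + y^{2}$ ($C{\left(y,I \right)} = y^{2} + I^{2} = I^{2} + y^{2}$)
$350 \left(C{\left(0,19 \right)} - 106\right) = 350 \left(\left(19^{2} + 0^{2}\right) - 106\right) = 350 \left(\left(361 + 0\right) - 106\right) = 350 \left(361 - 106\right) = 350 \cdot 255 = 89250$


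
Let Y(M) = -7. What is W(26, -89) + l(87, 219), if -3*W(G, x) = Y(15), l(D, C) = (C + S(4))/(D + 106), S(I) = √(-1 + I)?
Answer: 2008/579 + √3/193 ≈ 3.4770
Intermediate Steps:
l(D, C) = (C + √3)/(106 + D) (l(D, C) = (C + √(-1 + 4))/(D + 106) = (C + √3)/(106 + D))
W(G, x) = 7/3 (W(G, x) = -⅓*(-7) = 7/3)
W(26, -89) + l(87, 219) = 7/3 + (219 + √3)/(106 + 87) = 7/3 + (219 + √3)/193 = 7/3 + (219/193 + √3/193) = 2008/579 + √3/193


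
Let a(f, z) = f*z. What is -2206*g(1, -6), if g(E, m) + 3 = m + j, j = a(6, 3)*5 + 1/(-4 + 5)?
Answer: -180892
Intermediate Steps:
j = 91 (j = (6*3)*5 + 1/(-4 + 5) = 18*5 + 1/1 = 90 + 1 = 91)
g(E, m) = 88 + m (g(E, m) = -3 + (m + 91) = -3 + (91 + m) = 88 + m)
-2206*g(1, -6) = -2206*(88 - 6) = -2206*82 = -180892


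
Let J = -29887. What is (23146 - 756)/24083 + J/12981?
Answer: -429124031/312621423 ≈ -1.3727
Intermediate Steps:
(23146 - 756)/24083 + J/12981 = (23146 - 756)/24083 - 29887/12981 = 22390*(1/24083) - 29887*1/12981 = 22390/24083 - 29887/12981 = -429124031/312621423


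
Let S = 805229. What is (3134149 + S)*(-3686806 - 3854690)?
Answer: -29708803429488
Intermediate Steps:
(3134149 + S)*(-3686806 - 3854690) = (3134149 + 805229)*(-3686806 - 3854690) = 3939378*(-7541496) = -29708803429488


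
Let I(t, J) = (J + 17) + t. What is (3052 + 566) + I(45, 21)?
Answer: 3701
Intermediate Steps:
I(t, J) = 17 + J + t (I(t, J) = (17 + J) + t = 17 + J + t)
(3052 + 566) + I(45, 21) = (3052 + 566) + (17 + 21 + 45) = 3618 + 83 = 3701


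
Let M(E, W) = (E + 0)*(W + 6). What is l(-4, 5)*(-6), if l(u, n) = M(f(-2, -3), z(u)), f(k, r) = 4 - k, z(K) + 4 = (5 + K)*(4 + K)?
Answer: -72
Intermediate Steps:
z(K) = -4 + (4 + K)*(5 + K) (z(K) = -4 + (5 + K)*(4 + K) = -4 + (4 + K)*(5 + K))
M(E, W) = E*(6 + W)
l(u, n) = 132 + 6*u² + 54*u (l(u, n) = (4 - 1*(-2))*(6 + (16 + u² + 9*u)) = (4 + 2)*(22 + u² + 9*u) = 6*(22 + u² + 9*u) = 132 + 6*u² + 54*u)
l(-4, 5)*(-6) = (132 + 6*(-4)² + 54*(-4))*(-6) = (132 + 6*16 - 216)*(-6) = (132 + 96 - 216)*(-6) = 12*(-6) = -72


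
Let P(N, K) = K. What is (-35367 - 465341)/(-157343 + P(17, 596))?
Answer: 500708/156747 ≈ 3.1944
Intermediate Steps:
(-35367 - 465341)/(-157343 + P(17, 596)) = (-35367 - 465341)/(-157343 + 596) = -500708/(-156747) = -500708*(-1/156747) = 500708/156747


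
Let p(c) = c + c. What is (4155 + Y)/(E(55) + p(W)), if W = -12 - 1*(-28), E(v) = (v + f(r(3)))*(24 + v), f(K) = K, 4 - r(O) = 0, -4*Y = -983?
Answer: 17603/18772 ≈ 0.93773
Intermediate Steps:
Y = 983/4 (Y = -1/4*(-983) = 983/4 ≈ 245.75)
r(O) = 4 (r(O) = 4 - 1*0 = 4 + 0 = 4)
E(v) = (4 + v)*(24 + v) (E(v) = (v + 4)*(24 + v) = (4 + v)*(24 + v))
W = 16 (W = -12 + 28 = 16)
p(c) = 2*c
(4155 + Y)/(E(55) + p(W)) = (4155 + 983/4)/((96 + 55**2 + 28*55) + 2*16) = 17603/(4*((96 + 3025 + 1540) + 32)) = 17603/(4*(4661 + 32)) = (17603/4)/4693 = (17603/4)*(1/4693) = 17603/18772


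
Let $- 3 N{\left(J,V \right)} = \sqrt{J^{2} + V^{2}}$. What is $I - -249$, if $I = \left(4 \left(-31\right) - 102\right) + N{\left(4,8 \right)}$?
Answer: $23 - \frac{4 \sqrt{5}}{3} \approx 20.019$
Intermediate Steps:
$N{\left(J,V \right)} = - \frac{\sqrt{J^{2} + V^{2}}}{3}$
$I = -226 - \frac{4 \sqrt{5}}{3}$ ($I = \left(4 \left(-31\right) - 102\right) - \frac{\sqrt{4^{2} + 8^{2}}}{3} = \left(-124 - 102\right) - \frac{\sqrt{16 + 64}}{3} = -226 - \frac{\sqrt{80}}{3} = -226 - \frac{4 \sqrt{5}}{3} \approx -228.98$)
$I - -249 = \left(-226 - \frac{4 \sqrt{5}}{3}\right) - -249 = \left(-226 - \frac{4 \sqrt{5}}{3}\right) + 249 = 23 - \frac{4 \sqrt{5}}{3}$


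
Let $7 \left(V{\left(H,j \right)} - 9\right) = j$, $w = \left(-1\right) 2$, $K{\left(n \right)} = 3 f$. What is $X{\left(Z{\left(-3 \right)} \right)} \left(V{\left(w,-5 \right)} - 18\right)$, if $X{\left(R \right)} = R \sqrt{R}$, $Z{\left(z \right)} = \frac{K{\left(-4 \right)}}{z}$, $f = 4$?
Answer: $\frac{544 i}{7} \approx 77.714 i$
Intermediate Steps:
$K{\left(n \right)} = 12$ ($K{\left(n \right)} = 3 \cdot 4 = 12$)
$Z{\left(z \right)} = \frac{12}{z}$
$w = -2$
$V{\left(H,j \right)} = 9 + \frac{j}{7}$
$X{\left(R \right)} = R^{\frac{3}{2}}$
$X{\left(Z{\left(-3 \right)} \right)} \left(V{\left(w,-5 \right)} - 18\right) = \left(\frac{12}{-3}\right)^{\frac{3}{2}} \left(\left(9 + \frac{1}{7} \left(-5\right)\right) - 18\right) = \left(12 \left(- \frac{1}{3}\right)\right)^{\frac{3}{2}} \left(\left(9 - \frac{5}{7}\right) - 18\right) = \left(-4\right)^{\frac{3}{2}} \left(\frac{58}{7} - 18\right) = - 8 i \left(- \frac{68}{7}\right) = \frac{544 i}{7}$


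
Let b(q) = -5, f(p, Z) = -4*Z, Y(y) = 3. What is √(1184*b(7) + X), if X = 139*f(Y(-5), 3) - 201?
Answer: I*√7789 ≈ 88.255*I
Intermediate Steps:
X = -1869 (X = 139*(-4*3) - 201 = 139*(-12) - 201 = -1668 - 201 = -1869)
√(1184*b(7) + X) = √(1184*(-5) - 1869) = √(-5920 - 1869) = √(-7789) = I*√7789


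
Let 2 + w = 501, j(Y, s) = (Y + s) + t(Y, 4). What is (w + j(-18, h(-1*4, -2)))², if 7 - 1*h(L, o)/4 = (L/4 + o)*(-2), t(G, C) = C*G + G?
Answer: 156025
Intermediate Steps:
t(G, C) = G + C*G
h(L, o) = 28 + 2*L + 8*o (h(L, o) = 28 - 4*(L/4 + o)*(-2) = 28 - 4*(o + L/4)*(-2) = 28 - 4*(-2*o - L/2) = 28 + (2*L + 8*o) = 28 + 2*L + 8*o)
j(Y, s) = s + 6*Y (j(Y, s) = (Y + s) + Y*(1 + 4) = (Y + s) + Y*5 = (Y + s) + 5*Y = s + 6*Y)
w = 499 (w = -2 + 501 = 499)
(w + j(-18, h(-1*4, -2)))² = (499 + ((28 + 2*(-1*4) + 8*(-2)) + 6*(-18)))² = (499 + ((28 + 2*(-4) - 16) - 108))² = (499 + ((28 - 8 - 16) - 108))² = (499 + (4 - 108))² = (499 - 104)² = 395² = 156025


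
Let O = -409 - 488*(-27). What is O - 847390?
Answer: -834623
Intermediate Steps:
O = 12767 (O = -409 + 13176 = 12767)
O - 847390 = 12767 - 847390 = -834623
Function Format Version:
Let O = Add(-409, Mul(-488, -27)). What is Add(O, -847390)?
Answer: -834623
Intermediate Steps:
O = 12767 (O = Add(-409, 13176) = 12767)
Add(O, -847390) = Add(12767, -847390) = -834623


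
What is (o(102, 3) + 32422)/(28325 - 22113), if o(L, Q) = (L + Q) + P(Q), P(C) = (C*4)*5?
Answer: 32587/6212 ≈ 5.2458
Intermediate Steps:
P(C) = 20*C (P(C) = (4*C)*5 = 20*C)
o(L, Q) = L + 21*Q (o(L, Q) = (L + Q) + 20*Q = L + 21*Q)
(o(102, 3) + 32422)/(28325 - 22113) = ((102 + 21*3) + 32422)/(28325 - 22113) = ((102 + 63) + 32422)/6212 = (165 + 32422)*(1/6212) = 32587*(1/6212) = 32587/6212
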